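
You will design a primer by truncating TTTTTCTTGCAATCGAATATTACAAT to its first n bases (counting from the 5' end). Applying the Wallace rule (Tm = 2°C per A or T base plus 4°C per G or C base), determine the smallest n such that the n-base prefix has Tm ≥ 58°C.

n = 23

First 22 bases: TTTTTCTTGCAATCGAATATTA → Tm = 54°C (< 58°C)
First 23 bases: TTTTTCTTGCAATCGAATATTAC → Tm = 58°C (≥ 58°C)
Since every base adds ≥2°C, Tm only increases with n, so the threshold is first crossed at n = 23.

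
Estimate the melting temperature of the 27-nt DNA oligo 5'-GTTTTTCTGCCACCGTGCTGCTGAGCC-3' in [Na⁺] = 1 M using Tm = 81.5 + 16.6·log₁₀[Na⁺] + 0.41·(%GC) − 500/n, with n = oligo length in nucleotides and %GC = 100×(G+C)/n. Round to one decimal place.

87.3°C

Length n = 27. T=9, C=9, G=7, A=2
G+C = 16, so %GC = 16/27 × 100 = 59.259%
Salt term: 16.6 × (0) = 0
GC term: 0.41 × 59.259 = 24.296; length term: −500/27 = −18.519
Tm = 81.5 + (0) + 24.296 − 18.519 = 87.277 → 87.3°C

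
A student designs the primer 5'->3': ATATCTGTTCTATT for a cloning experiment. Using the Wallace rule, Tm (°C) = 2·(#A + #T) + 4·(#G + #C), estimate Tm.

Counting bases: T=8, A=3, C=2, G=1
So N_AT = 11 and N_GC = 3.
Tm = 2×11 + 4×3 = 34°C

34°C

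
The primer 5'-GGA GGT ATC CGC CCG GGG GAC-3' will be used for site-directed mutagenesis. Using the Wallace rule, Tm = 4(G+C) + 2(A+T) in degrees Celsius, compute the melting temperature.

Scanning the sequence gives A=3, C=6, G=10, T=2.
AT pairs contribute 5, GC pairs contribute 16.
Tm = 2×5 + 4×16 = 74°C

74°C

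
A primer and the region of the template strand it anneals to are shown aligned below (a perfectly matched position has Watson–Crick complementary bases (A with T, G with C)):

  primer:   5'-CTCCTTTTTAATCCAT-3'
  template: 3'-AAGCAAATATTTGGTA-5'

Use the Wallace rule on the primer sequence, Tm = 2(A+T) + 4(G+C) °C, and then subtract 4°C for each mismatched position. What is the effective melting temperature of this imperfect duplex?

Primer base counts: A=3, T=8, G=0, C=5 → A+T=11, G+C=5
Perfect-match Tm = 2(11) + 4(5) = 22 + 20 = 42°C
Mismatches (positions where the bases are not complementary): 4 (at positions 1, 4, 8, 12)
Effective Tm = 42 − 4×4 = 42 − 16 = 26°C

26°C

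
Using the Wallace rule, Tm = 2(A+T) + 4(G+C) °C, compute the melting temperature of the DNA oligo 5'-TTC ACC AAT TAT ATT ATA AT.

46°C

Counting bases: T=9, C=3, G=0, A=8
A+T = 17, G+C = 3
Tm = 2(17) + 4(3) = 34 + 12 = 46°C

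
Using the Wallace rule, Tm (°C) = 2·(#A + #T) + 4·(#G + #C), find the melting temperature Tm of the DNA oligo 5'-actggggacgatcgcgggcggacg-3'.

84°C

Base counts: A=4, G=12, C=6, T=2
So N_AT = 6 and N_GC = 18.
Tm = 2×6 + 4×18 = 84°C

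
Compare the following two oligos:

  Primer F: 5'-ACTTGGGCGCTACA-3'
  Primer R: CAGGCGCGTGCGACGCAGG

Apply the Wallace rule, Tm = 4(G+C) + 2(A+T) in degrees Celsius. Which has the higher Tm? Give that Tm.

Primer F: A+T=6, G+C=8 → Tm = 2(6)+4(8) = 44°C
Primer R: A+T=4, G+C=15 → Tm = 2(4)+4(15) = 68°C
44°C vs 68°C → primer R is higher.

Primer R, 68°C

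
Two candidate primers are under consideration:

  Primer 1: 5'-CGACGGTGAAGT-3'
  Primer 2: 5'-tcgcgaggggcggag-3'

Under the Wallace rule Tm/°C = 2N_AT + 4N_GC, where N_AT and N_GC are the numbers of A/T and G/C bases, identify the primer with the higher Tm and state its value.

Primer 1: A+T=5, G+C=7 → Tm = 2(5)+4(7) = 38°C
Primer 2: A+T=3, G+C=12 → Tm = 2(3)+4(12) = 54°C
38°C vs 54°C → primer 2 is higher.

Primer 2, 54°C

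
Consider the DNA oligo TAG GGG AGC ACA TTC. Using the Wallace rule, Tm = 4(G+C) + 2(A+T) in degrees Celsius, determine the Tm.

46°C

Base counts: A=4, G=5, T=3, C=3
AT pairs contribute 7, GC pairs contribute 8.
Tm = 4·8 + 2·7 = 32 + 14 = 46°C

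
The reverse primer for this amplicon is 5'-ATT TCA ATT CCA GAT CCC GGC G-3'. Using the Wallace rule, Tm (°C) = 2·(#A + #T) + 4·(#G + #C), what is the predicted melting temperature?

Base counts: G=4, C=7, T=6, A=5
AT pairs contribute 11, GC pairs contribute 11.
Tm = 2(11) + 4(11) = 22 + 44 = 66°C

66°C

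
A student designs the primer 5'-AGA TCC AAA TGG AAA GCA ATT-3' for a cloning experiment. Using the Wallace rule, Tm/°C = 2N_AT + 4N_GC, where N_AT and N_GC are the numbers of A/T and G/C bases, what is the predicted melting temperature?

Counting bases: T=4, A=10, C=3, G=4
AT pairs contribute 14, GC pairs contribute 7.
Tm = 4·7 + 2·14 = 28 + 28 = 56°C

56°C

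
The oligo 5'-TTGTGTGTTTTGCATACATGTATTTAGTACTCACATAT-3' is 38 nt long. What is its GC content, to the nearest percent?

Scanning the sequence gives A=9, T=18, G=6, C=5.
G+C = 6 + 5 = 11 out of 38 bases
%GC = 11/38 × 100 = 28.95% ≈ 29%

29%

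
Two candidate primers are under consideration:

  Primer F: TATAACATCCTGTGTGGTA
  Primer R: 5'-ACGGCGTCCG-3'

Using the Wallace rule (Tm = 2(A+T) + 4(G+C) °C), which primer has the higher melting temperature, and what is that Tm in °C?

Primer F: A+T=12, G+C=7 → Tm = 2(12)+4(7) = 52°C
Primer R: A+T=2, G+C=8 → Tm = 2(2)+4(8) = 36°C
52°C vs 36°C → primer F is higher.

Primer F, 52°C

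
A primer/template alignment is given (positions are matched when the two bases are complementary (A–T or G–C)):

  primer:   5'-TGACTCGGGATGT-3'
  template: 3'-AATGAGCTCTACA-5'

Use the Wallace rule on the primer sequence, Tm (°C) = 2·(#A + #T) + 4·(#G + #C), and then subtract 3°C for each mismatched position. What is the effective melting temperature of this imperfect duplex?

Primer base counts: A=2, T=4, G=5, C=2 → A+T=6, G+C=7
Perfect-match Tm = 2(6) + 4(7) = 12 + 28 = 40°C
Mismatches (positions where the bases are not complementary): 2 (at positions 2, 8)
Effective Tm = 40 − 2×3 = 40 − 6 = 34°C

34°C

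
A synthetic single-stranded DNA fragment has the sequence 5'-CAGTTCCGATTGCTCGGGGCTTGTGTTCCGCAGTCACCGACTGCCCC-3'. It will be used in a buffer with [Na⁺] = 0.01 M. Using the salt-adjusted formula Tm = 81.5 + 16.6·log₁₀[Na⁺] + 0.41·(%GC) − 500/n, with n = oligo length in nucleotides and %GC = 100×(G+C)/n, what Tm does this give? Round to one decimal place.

63.8°C

Length n = 47. Counting bases: G=13, T=12, A=5, C=17
G+C = 30, so %GC = 30/47 × 100 = 63.83%
Salt term: 16.6 × (-2) = -33.2
GC term: 0.41 × 63.83 = 26.17; length term: −500/47 = −10.638
Tm = 81.5 + (-33.2) + 26.17 − 10.638 = 63.832 → 63.8°C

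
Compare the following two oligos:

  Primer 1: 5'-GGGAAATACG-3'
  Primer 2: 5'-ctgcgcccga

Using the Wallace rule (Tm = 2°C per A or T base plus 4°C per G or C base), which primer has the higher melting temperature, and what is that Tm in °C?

Primer 2, 36°C

Primer 1: A+T=5, G+C=5 → Tm = 2(5)+4(5) = 30°C
Primer 2: A+T=2, G+C=8 → Tm = 2(2)+4(8) = 36°C
30°C vs 36°C → primer 2 is higher.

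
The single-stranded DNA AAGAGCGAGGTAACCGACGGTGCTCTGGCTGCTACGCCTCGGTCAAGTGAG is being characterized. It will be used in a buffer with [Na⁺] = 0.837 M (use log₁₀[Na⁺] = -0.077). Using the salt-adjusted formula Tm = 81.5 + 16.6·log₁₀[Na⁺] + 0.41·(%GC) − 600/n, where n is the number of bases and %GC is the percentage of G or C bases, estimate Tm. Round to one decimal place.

93.4°C

Length n = 51. C=13, T=9, G=18, A=11
G+C = 31, so %GC = 31/51 × 100 = 60.784%
Salt term: 16.6 × (-0.077) = -1.278
GC term: 0.41 × 60.784 = 24.921; length term: −600/51 = −11.765
Tm = 81.5 + (-1.278) + 24.921 − 11.765 = 93.378 → 93.4°C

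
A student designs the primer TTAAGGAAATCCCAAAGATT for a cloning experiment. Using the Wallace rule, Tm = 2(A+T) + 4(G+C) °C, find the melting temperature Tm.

T=5, G=3, A=9, C=3
AT pairs contribute 14, GC pairs contribute 6.
Tm = 2×14 + 4×6 = 52°C

52°C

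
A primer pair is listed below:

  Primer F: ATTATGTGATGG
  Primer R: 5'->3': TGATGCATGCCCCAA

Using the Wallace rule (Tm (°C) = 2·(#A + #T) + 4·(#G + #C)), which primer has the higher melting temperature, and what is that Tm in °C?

Primer F: A+T=8, G+C=4 → Tm = 2(8)+4(4) = 32°C
Primer R: A+T=7, G+C=8 → Tm = 2(7)+4(8) = 46°C
32°C vs 46°C → primer R is higher.

Primer R, 46°C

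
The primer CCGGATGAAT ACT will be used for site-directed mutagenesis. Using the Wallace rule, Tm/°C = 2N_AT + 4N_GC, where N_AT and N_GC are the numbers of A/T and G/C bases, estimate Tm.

C=3, T=3, A=4, G=3
So N_AT = 7 and N_GC = 6.
Tm = 2×7 + 4×6 = 38°C

38°C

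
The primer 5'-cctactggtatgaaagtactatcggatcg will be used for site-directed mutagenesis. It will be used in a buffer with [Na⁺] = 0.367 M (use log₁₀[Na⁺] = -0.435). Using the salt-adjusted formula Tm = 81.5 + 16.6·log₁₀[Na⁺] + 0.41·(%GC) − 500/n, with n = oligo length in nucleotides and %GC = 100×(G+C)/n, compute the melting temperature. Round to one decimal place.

75.4°C

Length n = 29. A=8, T=8, C=6, G=7
G+C = 13, so %GC = 13/29 × 100 = 44.828%
Salt term: 16.6 × (-0.435) = -7.221
GC term: 0.41 × 44.828 = 18.379; length term: −500/29 = −17.241
Tm = 81.5 + (-7.221) + 18.379 − 17.241 = 75.417 → 75.4°C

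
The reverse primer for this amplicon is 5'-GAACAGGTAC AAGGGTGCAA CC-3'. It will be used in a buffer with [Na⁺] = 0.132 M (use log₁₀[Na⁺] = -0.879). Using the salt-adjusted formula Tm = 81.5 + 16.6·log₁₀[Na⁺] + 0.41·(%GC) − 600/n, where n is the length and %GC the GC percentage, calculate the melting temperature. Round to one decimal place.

Length n = 22. Base counts: T=2, C=5, G=7, A=8
G+C = 12, so %GC = 12/22 × 100 = 54.545%
Salt term: 16.6 × (-0.879) = -14.591
GC term: 0.41 × 54.545 = 22.363; length term: −600/22 = −27.273
Tm = 81.5 + (-14.591) + 22.363 − 27.273 = 61.999 → 62.0°C

62.0°C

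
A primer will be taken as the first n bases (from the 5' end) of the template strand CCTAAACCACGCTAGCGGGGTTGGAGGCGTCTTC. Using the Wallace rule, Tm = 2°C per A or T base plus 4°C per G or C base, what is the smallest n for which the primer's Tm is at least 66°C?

First 19 bases: CCTAAACCACGCTAGCGGG → Tm = 62°C (< 66°C)
First 20 bases: CCTAAACCACGCTAGCGGGG → Tm = 66°C (≥ 66°C)
Each additional base adds 2°C (A/T) or 4°C (G/C), so Tm is non-decreasing in n; n = 20 is the first length to reach 66°C.

n = 20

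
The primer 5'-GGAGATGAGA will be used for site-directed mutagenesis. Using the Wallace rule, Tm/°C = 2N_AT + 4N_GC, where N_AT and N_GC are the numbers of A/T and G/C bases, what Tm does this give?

Base counts: T=1, G=5, C=0, A=4
AT pairs contribute 5, GC pairs contribute 5.
Tm = 2×5 + 4×5 = 30°C

30°C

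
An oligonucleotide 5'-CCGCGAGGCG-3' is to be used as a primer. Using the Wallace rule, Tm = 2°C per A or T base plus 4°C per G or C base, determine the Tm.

38°C

Base counts: A=1, G=5, C=4, T=0
A+T = 1, G+C = 9
Tm = 2×1 + 4×9 = 38°C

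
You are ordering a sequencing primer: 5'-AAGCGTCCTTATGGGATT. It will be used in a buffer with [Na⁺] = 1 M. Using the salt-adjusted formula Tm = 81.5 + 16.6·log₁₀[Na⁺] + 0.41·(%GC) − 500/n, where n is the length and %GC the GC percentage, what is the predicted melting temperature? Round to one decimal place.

71.9°C

Length n = 18. Counting bases: A=4, C=3, T=6, G=5
G+C = 8, so %GC = 8/18 × 100 = 44.444%
Salt term: 16.6 × (0) = 0
GC term: 0.41 × 44.444 = 18.222; length term: −500/18 = −27.778
Tm = 81.5 + (0) + 18.222 − 27.778 = 71.944 → 71.9°C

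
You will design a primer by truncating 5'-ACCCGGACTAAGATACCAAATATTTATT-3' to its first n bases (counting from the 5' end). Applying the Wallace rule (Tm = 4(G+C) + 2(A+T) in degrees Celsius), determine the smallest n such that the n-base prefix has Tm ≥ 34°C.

First 10 bases: ACCCGGACTA → Tm = 32°C (< 34°C)
First 11 bases: ACCCGGACTAA → Tm = 34°C (≥ 34°C)
Each additional base adds 2°C (A/T) or 4°C (G/C), so Tm is non-decreasing in n; n = 11 is the first length to reach 34°C.

n = 11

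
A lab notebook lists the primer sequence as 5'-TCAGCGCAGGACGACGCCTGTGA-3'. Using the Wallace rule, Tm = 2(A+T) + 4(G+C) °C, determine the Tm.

76°C

Scanning the sequence gives C=7, A=5, G=8, T=3.
AT pairs contribute 8, GC pairs contribute 15.
Tm = 2(8) + 4(15) = 16 + 60 = 76°C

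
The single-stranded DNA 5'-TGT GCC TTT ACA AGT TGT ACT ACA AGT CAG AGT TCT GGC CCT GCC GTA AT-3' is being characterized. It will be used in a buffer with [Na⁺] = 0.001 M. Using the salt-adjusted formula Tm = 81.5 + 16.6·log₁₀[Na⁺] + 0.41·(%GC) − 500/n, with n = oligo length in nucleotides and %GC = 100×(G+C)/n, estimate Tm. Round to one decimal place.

40.6°C

Length n = 50. Base counts: T=16, C=12, G=11, A=11
G+C = 23, so %GC = 23/50 × 100 = 46%
Salt term: 16.6 × (-3) = -49.8
GC term: 0.41 × 46 = 18.86; length term: −500/50 = −10
Tm = 81.5 + (-49.8) + 18.86 − 10 = 40.56 → 40.6°C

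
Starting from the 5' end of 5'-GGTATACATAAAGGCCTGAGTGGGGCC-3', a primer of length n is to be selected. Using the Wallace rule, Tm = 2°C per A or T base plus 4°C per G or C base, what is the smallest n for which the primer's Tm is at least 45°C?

n = 16

First 15 bases: GGTATACATAAAGGC → Tm = 42°C (< 45°C)
First 16 bases: GGTATACATAAAGGCC → Tm = 46°C (≥ 45°C)
Each additional base adds 2°C (A/T) or 4°C (G/C), so Tm is non-decreasing in n; n = 16 is the first length to reach 45°C.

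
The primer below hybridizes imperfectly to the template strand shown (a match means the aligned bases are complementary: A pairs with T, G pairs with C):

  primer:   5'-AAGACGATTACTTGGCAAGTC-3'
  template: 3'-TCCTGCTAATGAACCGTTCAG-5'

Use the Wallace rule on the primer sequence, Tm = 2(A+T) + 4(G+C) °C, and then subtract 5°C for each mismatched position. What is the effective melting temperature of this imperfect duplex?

55°C

Primer base counts: A=7, T=5, G=5, C=4 → A+T=12, G+C=9
Perfect-match Tm = 2(12) + 4(9) = 24 + 36 = 60°C
Mismatches (positions where the bases are not complementary): 1 (at position 2)
Effective Tm = 60 − 1×5 = 60 − 5 = 55°C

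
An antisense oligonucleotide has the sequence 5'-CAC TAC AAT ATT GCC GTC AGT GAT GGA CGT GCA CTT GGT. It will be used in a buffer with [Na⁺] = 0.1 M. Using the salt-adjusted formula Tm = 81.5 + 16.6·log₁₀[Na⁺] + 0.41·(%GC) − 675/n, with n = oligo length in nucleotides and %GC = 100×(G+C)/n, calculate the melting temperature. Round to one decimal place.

Length n = 39. T=11, G=10, A=9, C=9
G+C = 19, so %GC = 19/39 × 100 = 48.718%
Salt term: 16.6 × (-1) = -16.6
GC term: 0.41 × 48.718 = 19.974; length term: −675/39 = −17.308
Tm = 81.5 + (-16.6) + 19.974 − 17.308 = 67.566 → 67.6°C

67.6°C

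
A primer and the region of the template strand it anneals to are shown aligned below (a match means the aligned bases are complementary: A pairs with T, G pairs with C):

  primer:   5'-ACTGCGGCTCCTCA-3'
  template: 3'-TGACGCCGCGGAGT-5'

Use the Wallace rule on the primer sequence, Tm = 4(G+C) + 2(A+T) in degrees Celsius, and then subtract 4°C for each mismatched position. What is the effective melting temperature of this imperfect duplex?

42°C

Primer base counts: A=2, T=3, G=3, C=6 → A+T=5, G+C=9
Perfect-match Tm = 2(5) + 4(9) = 10 + 36 = 46°C
Mismatches (positions where the bases are not complementary): 1 (at position 9)
Effective Tm = 46 − 1×4 = 46 − 4 = 42°C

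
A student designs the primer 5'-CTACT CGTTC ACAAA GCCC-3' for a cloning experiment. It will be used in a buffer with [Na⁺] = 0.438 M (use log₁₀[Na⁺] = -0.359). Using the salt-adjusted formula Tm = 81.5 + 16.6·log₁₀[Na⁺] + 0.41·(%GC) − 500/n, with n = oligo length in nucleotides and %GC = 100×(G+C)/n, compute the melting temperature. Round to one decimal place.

Length n = 19. Base counts: T=4, A=5, G=2, C=8
G+C = 10, so %GC = 10/19 × 100 = 52.632%
Salt term: 16.6 × (-0.359) = -5.959
GC term: 0.41 × 52.632 = 21.579; length term: −500/19 = −26.316
Tm = 81.5 + (-5.959) + 21.579 − 26.316 = 70.804 → 70.8°C

70.8°C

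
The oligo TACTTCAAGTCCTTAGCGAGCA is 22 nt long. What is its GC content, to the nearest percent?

T=6, C=6, G=4, A=6
G+C = 4 + 6 = 10 out of 22 bases
%GC = 10/22 × 100 = 45.45% ≈ 45%

45%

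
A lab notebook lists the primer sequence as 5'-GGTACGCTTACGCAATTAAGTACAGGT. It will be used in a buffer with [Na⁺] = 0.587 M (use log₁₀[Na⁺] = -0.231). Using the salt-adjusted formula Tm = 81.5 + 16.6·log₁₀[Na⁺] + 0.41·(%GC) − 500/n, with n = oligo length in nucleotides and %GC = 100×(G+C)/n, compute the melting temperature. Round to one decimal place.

Length n = 27. Counting bases: G=7, T=7, C=5, A=8
G+C = 12, so %GC = 12/27 × 100 = 44.444%
Salt term: 16.6 × (-0.231) = -3.835
GC term: 0.41 × 44.444 = 18.222; length term: −500/27 = −18.519
Tm = 81.5 + (-3.835) + 18.222 − 18.519 = 77.368 → 77.4°C

77.4°C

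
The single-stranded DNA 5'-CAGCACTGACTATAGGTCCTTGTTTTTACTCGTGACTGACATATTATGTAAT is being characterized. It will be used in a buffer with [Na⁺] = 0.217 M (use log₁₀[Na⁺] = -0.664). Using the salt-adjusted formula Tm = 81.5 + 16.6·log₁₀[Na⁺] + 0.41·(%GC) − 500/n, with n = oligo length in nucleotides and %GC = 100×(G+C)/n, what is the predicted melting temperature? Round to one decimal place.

75.8°C

Length n = 52. Scanning the sequence gives C=10, G=9, T=20, A=13.
G+C = 19, so %GC = 19/52 × 100 = 36.538%
Salt term: 16.6 × (-0.664) = -11.022
GC term: 0.41 × 36.538 = 14.981; length term: −500/52 = −9.615
Tm = 81.5 + (-11.022) + 14.981 − 9.615 = 75.844 → 75.8°C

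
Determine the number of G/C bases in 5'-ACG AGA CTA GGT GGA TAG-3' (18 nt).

Base counts: G=7, A=6, T=3, C=2
Total G or C: 7 + 2 = 9

9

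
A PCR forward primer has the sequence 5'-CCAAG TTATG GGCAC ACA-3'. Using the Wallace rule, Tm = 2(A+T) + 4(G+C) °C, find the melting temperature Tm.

Base counts: C=5, A=6, G=4, T=3
AT pairs contribute 9, GC pairs contribute 9.
Tm = 2(9) + 4(9) = 18 + 36 = 54°C

54°C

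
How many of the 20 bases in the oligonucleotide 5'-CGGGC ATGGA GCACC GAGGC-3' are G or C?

15

Counting bases: T=1, C=6, A=4, G=9
Total G or C: 9 + 6 = 15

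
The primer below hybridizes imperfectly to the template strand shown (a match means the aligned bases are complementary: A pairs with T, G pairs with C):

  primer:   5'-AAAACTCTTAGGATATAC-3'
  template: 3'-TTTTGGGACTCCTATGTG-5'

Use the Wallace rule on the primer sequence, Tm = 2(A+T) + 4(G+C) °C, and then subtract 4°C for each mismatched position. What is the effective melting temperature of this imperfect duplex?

Primer base counts: A=8, T=5, G=2, C=3 → A+T=13, G+C=5
Perfect-match Tm = 2(13) + 4(5) = 26 + 20 = 46°C
Mismatches (positions where the bases are not complementary): 3 (at positions 6, 9, 16)
Effective Tm = 46 − 3×4 = 46 − 12 = 34°C

34°C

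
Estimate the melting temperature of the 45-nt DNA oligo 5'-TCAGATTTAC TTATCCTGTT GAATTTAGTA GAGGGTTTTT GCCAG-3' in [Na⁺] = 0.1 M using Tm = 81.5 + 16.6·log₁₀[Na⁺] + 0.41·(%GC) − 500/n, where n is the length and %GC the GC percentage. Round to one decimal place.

Length n = 45. Counting bases: C=6, A=10, T=19, G=10
G+C = 16, so %GC = 16/45 × 100 = 35.556%
Salt term: 16.6 × (-1) = -16.6
GC term: 0.41 × 35.556 = 14.578; length term: −500/45 = −11.111
Tm = 81.5 + (-16.6) + 14.578 − 11.111 = 68.367 → 68.4°C

68.4°C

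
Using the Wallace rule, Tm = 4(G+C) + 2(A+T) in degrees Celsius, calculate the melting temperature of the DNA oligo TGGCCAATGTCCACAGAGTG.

62°C

Scanning the sequence gives A=5, T=4, C=5, G=6.
So N_AT = 9 and N_GC = 11.
Tm = 2×9 + 4×11 = 62°C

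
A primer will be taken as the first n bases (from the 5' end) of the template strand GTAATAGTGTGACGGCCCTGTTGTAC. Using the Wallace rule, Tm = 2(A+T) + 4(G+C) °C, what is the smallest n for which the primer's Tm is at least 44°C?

n = 15

First 14 bases: GTAATAGTGTGACG → Tm = 40°C (< 44°C)
First 15 bases: GTAATAGTGTGACGG → Tm = 44°C (≥ 44°C)
Since every base adds ≥2°C, Tm only increases with n, so the threshold is first crossed at n = 15.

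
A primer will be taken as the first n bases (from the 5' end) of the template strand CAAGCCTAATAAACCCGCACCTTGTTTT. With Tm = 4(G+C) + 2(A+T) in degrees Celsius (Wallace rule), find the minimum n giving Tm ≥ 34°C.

n = 13

First 12 bases: CAAGCCTAATAA → Tm = 32°C (< 34°C)
First 13 bases: CAAGCCTAATAAA → Tm = 34°C (≥ 34°C)
Each additional base adds 2°C (A/T) or 4°C (G/C), so Tm is non-decreasing in n; n = 13 is the first length to reach 34°C.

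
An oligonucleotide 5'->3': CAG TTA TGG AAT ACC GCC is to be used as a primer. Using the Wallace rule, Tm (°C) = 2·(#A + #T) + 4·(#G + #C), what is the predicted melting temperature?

Counting bases: C=5, T=4, A=5, G=4
So N_AT = 9 and N_GC = 9.
Tm = 2(9) + 4(9) = 18 + 36 = 54°C

54°C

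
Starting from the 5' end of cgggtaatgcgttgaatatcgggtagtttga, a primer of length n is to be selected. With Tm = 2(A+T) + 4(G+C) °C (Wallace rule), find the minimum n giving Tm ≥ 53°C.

First 18 bases: CGGGTAATGCGTTGAATA → Tm = 52°C (< 53°C)
First 19 bases: CGGGTAATGCGTTGAATAT → Tm = 54°C (≥ 53°C)
Each additional base adds 2°C (A/T) or 4°C (G/C), so Tm is non-decreasing in n; n = 19 is the first length to reach 53°C.

n = 19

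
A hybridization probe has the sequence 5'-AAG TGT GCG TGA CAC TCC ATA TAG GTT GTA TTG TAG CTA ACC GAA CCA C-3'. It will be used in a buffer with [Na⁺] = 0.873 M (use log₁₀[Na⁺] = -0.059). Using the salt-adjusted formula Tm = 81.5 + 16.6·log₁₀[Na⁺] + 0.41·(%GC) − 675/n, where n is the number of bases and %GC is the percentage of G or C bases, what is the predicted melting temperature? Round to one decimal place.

Length n = 49. Counting bases: A=14, C=11, T=13, G=11
G+C = 22, so %GC = 22/49 × 100 = 44.898%
Salt term: 16.6 × (-0.059) = -0.979
GC term: 0.41 × 44.898 = 18.408; length term: −675/49 = −13.776
Tm = 81.5 + (-0.979) + 18.408 − 13.776 = 85.153 → 85.2°C

85.2°C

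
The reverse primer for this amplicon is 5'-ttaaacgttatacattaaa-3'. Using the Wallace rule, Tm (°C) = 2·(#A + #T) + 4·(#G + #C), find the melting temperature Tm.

44°C

Scanning the sequence gives G=1, T=7, C=2, A=9.
A+T = 16, G+C = 3
Tm = 2(16) + 4(3) = 32 + 12 = 44°C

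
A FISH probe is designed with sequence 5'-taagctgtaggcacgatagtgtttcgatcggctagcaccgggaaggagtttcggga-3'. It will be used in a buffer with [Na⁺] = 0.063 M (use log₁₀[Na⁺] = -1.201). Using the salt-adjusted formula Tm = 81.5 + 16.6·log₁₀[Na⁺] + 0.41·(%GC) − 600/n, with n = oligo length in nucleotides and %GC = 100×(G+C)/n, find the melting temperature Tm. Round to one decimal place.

Length n = 56. Base counts: T=13, G=20, C=10, A=13
G+C = 30, so %GC = 30/56 × 100 = 53.571%
Salt term: 16.6 × (-1.201) = -19.937
GC term: 0.41 × 53.571 = 21.964; length term: −600/56 = −10.714
Tm = 81.5 + (-19.937) + 21.964 − 10.714 = 72.813 → 72.8°C

72.8°C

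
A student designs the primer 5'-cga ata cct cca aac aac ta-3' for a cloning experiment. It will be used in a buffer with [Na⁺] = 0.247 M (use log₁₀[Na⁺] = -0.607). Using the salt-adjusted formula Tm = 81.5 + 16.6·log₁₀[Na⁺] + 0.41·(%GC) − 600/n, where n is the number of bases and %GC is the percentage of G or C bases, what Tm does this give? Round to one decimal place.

Length n = 20. Base counts: T=3, G=1, A=9, C=7
G+C = 8, so %GC = 8/20 × 100 = 40%
Salt term: 16.6 × (-0.607) = -10.076
GC term: 0.41 × 40 = 16.4; length term: −600/20 = −30
Tm = 81.5 + (-10.076) + 16.4 − 30 = 57.824 → 57.8°C

57.8°C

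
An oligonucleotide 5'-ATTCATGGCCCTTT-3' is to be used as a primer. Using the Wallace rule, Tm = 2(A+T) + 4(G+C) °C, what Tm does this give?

40°C

Base counts: A=2, G=2, T=6, C=4
AT pairs contribute 8, GC pairs contribute 6.
Tm = 2×8 + 4×6 = 40°C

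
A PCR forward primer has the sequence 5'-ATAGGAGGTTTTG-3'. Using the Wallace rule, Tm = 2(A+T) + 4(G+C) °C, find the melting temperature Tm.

36°C

Base counts: G=5, T=5, C=0, A=3
So N_AT = 8 and N_GC = 5.
Tm = 2×8 + 4×5 = 36°C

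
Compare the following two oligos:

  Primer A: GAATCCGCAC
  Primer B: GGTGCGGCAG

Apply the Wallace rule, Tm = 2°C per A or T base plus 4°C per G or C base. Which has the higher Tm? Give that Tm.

Primer A: A+T=4, G+C=6 → Tm = 2(4)+4(6) = 32°C
Primer B: A+T=2, G+C=8 → Tm = 2(2)+4(8) = 36°C
32°C vs 36°C → primer B is higher.

Primer B, 36°C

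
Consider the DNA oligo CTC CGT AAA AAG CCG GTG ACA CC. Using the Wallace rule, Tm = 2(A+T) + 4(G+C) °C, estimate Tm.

Base counts: A=7, T=3, C=8, G=5
So N_AT = 10 and N_GC = 13.
Tm = 4·13 + 2·10 = 52 + 20 = 72°C

72°C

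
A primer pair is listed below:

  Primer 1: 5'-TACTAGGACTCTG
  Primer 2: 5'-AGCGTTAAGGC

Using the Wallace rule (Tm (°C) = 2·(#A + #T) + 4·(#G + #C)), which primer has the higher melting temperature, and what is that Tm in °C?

Primer 1, 38°C

Primer 1: A+T=7, G+C=6 → Tm = 2(7)+4(6) = 38°C
Primer 2: A+T=5, G+C=6 → Tm = 2(5)+4(6) = 34°C
38°C vs 34°C → primer 1 is higher.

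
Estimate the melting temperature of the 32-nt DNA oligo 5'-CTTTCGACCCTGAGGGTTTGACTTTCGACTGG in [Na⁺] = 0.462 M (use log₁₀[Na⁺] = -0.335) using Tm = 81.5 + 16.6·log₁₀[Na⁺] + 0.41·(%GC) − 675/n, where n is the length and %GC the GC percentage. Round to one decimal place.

76.6°C

Length n = 32. Scanning the sequence gives T=11, G=9, A=4, C=8.
G+C = 17, so %GC = 17/32 × 100 = 53.125%
Salt term: 16.6 × (-0.335) = -5.561
GC term: 0.41 × 53.125 = 21.781; length term: −675/32 = −21.094
Tm = 81.5 + (-5.561) + 21.781 − 21.094 = 76.626 → 76.6°C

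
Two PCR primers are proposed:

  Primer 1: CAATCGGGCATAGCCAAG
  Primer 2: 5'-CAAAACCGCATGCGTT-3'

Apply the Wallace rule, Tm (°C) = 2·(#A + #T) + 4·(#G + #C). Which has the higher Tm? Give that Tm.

Primer 1, 56°C

Primer 1: A+T=8, G+C=10 → Tm = 2(8)+4(10) = 56°C
Primer 2: A+T=8, G+C=8 → Tm = 2(8)+4(8) = 48°C
56°C vs 48°C → primer 1 is higher.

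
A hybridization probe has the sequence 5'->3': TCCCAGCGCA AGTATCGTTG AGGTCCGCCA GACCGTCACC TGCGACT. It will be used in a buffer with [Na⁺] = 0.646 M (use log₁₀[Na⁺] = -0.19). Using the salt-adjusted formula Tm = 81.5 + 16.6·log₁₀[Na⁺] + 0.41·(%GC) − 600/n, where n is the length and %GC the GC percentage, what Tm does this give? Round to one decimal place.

90.9°C

Length n = 47. C=17, A=9, G=12, T=9
G+C = 29, so %GC = 29/47 × 100 = 61.702%
Salt term: 16.6 × (-0.19) = -3.154
GC term: 0.41 × 61.702 = 25.298; length term: −600/47 = −12.766
Tm = 81.5 + (-3.154) + 25.298 − 12.766 = 90.878 → 90.9°C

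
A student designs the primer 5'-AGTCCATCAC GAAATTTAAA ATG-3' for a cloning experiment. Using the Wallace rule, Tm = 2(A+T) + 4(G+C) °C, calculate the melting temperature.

60°C

Counting bases: C=4, G=3, A=10, T=6
So N_AT = 16 and N_GC = 7.
Tm = 2×16 + 4×7 = 60°C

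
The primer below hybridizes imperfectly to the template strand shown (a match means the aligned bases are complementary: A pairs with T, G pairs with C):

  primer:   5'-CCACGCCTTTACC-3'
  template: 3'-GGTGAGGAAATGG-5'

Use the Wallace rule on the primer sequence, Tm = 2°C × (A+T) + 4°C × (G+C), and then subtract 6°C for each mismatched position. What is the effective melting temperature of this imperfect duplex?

36°C

Primer base counts: A=2, T=3, G=1, C=7 → A+T=5, G+C=8
Perfect-match Tm = 2(5) + 4(8) = 10 + 32 = 42°C
Mismatches (positions where the bases are not complementary): 1 (at position 5)
Effective Tm = 42 − 1×6 = 42 − 6 = 36°C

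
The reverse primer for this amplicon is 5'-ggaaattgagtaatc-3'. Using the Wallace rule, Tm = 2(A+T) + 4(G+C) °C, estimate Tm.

40°C

Counting bases: C=1, G=4, A=6, T=4
So N_AT = 10 and N_GC = 5.
Tm = 2×10 + 4×5 = 40°C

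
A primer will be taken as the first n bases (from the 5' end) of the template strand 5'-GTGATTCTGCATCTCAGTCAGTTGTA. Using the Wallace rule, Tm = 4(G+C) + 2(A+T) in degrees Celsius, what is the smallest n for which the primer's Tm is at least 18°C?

n = 7

First 6 bases: GTGATT → Tm = 16°C (< 18°C)
First 7 bases: GTGATTC → Tm = 20°C (≥ 18°C)
Since every base adds ≥2°C, Tm only increases with n, so the threshold is first crossed at n = 7.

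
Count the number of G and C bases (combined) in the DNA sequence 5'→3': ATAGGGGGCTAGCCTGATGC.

12

Scanning the sequence gives T=4, G=8, A=4, C=4.
Total G or C: 8 + 4 = 12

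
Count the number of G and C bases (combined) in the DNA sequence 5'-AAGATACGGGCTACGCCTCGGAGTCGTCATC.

18

Counting bases: C=9, G=9, T=6, A=7
G+C = 9 + 9 = 18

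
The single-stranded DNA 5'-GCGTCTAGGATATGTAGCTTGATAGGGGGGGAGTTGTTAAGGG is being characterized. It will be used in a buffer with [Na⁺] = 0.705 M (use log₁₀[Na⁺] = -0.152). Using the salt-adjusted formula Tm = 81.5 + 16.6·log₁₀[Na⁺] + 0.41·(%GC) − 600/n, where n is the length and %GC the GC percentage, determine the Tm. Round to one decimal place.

86.0°C

Length n = 43. Scanning the sequence gives A=9, C=3, G=19, T=12.
G+C = 22, so %GC = 22/43 × 100 = 51.163%
Salt term: 16.6 × (-0.152) = -2.523
GC term: 0.41 × 51.163 = 20.977; length term: −600/43 = −13.953
Tm = 81.5 + (-2.523) + 20.977 − 13.953 = 86.001 → 86.0°C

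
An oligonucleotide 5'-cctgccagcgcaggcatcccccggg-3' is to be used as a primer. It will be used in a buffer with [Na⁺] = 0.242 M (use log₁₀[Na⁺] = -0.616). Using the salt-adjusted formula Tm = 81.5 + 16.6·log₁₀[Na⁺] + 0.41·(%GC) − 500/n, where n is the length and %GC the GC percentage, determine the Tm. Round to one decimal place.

Length n = 25. Counting bases: C=12, A=3, T=2, G=8
G+C = 20, so %GC = 20/25 × 100 = 80%
Salt term: 16.6 × (-0.616) = -10.226
GC term: 0.41 × 80 = 32.8; length term: −500/25 = −20
Tm = 81.5 + (-10.226) + 32.8 − 20 = 84.074 → 84.1°C

84.1°C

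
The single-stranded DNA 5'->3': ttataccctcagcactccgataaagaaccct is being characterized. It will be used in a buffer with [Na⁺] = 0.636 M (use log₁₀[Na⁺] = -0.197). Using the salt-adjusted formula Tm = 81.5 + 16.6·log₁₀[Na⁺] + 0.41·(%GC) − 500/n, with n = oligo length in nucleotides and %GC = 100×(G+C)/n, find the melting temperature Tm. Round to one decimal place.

Length n = 31. Counting bases: G=3, T=7, C=11, A=10
G+C = 14, so %GC = 14/31 × 100 = 45.161%
Salt term: 16.6 × (-0.197) = -3.27
GC term: 0.41 × 45.161 = 18.516; length term: −500/31 = −16.129
Tm = 81.5 + (-3.27) + 18.516 − 16.129 = 80.617 → 80.6°C

80.6°C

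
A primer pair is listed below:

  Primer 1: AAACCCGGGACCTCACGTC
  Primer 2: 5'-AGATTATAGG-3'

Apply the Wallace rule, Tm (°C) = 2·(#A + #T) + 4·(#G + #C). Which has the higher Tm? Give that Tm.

Primer 1: A+T=7, G+C=12 → Tm = 2(7)+4(12) = 62°C
Primer 2: A+T=7, G+C=3 → Tm = 2(7)+4(3) = 26°C
62°C vs 26°C → primer 1 is higher.

Primer 1, 62°C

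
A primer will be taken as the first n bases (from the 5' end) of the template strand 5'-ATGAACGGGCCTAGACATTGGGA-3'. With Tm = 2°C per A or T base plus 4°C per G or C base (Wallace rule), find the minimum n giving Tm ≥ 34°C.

First 10 bases: ATGAACGGGC → Tm = 32°C (< 34°C)
First 11 bases: ATGAACGGGCC → Tm = 36°C (≥ 34°C)
Since every base adds ≥2°C, Tm only increases with n, so the threshold is first crossed at n = 11.

n = 11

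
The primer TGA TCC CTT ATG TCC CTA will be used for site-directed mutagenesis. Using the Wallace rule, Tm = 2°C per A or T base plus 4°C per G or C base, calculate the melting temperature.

52°C

G=2, A=3, T=7, C=6
A+T = 10, G+C = 8
Tm = 4·8 + 2·10 = 32 + 20 = 52°C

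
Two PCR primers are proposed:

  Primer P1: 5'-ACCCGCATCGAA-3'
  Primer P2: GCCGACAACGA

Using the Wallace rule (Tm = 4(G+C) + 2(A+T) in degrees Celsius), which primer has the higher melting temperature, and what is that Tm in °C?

Primer P1, 38°C

Primer P1: A+T=5, G+C=7 → Tm = 2(5)+4(7) = 38°C
Primer P2: A+T=4, G+C=7 → Tm = 2(4)+4(7) = 36°C
38°C vs 36°C → primer P1 is higher.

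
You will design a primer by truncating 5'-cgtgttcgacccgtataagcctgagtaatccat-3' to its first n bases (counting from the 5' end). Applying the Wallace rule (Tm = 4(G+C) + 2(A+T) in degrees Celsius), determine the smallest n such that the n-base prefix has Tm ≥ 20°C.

First 6 bases: CGTGTT → Tm = 18°C (< 20°C)
First 7 bases: CGTGTTC → Tm = 22°C (≥ 20°C)
Each additional base adds 2°C (A/T) or 4°C (G/C), so Tm is non-decreasing in n; n = 7 is the first length to reach 20°C.

n = 7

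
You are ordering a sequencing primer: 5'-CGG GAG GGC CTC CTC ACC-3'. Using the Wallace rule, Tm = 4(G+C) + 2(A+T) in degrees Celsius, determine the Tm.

T=2, A=2, G=6, C=8
A+T = 4, G+C = 14
Tm = 2×4 + 4×14 = 64°C

64°C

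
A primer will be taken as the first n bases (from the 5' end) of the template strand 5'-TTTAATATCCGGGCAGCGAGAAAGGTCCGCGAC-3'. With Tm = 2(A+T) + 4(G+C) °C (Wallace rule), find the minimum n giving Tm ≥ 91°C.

n = 30

First 29 bases: TTTAATATCCGGGCAGCGAGAAAGGTCCG → Tm = 88°C (< 91°C)
First 30 bases: TTTAATATCCGGGCAGCGAGAAAGGTCCGC → Tm = 92°C (≥ 91°C)
Each additional base adds 2°C (A/T) or 4°C (G/C), so Tm is non-decreasing in n; n = 30 is the first length to reach 91°C.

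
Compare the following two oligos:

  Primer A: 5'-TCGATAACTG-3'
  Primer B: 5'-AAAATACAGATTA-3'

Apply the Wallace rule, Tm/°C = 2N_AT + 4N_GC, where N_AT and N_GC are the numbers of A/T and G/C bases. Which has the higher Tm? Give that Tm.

Primer A: A+T=6, G+C=4 → Tm = 2(6)+4(4) = 28°C
Primer B: A+T=11, G+C=2 → Tm = 2(11)+4(2) = 30°C
28°C vs 30°C → primer B is higher.

Primer B, 30°C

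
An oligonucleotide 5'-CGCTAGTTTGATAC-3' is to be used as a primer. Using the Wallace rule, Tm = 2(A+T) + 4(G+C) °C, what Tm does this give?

Counting bases: C=3, T=5, G=3, A=3
So N_AT = 8 and N_GC = 6.
Tm = 2×8 + 4×6 = 40°C

40°C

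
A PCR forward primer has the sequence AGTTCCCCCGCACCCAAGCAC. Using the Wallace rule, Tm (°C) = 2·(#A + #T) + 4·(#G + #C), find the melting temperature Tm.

Base counts: A=5, T=2, C=11, G=3
So N_AT = 7 and N_GC = 14.
Tm = 2×7 + 4×14 = 70°C

70°C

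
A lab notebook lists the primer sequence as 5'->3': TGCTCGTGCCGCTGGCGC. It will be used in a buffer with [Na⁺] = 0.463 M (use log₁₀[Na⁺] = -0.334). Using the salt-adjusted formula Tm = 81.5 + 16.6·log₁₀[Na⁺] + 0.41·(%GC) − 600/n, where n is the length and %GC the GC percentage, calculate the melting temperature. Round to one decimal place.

74.5°C

Length n = 18. A=0, T=4, C=7, G=7
G+C = 14, so %GC = 14/18 × 100 = 77.778%
Salt term: 16.6 × (-0.334) = -5.544
GC term: 0.41 × 77.778 = 31.889; length term: −600/18 = −33.333
Tm = 81.5 + (-5.544) + 31.889 − 33.333 = 74.512 → 74.5°C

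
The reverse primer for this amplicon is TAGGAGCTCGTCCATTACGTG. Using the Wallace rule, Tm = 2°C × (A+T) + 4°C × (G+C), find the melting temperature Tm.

64°C

Scanning the sequence gives C=5, A=4, T=6, G=6.
A+T = 10, G+C = 11
Tm = 4·11 + 2·10 = 44 + 20 = 64°C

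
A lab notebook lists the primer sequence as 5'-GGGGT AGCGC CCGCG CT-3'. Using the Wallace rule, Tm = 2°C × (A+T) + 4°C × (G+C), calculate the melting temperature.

62°C

Scanning the sequence gives G=8, T=2, A=1, C=6.
AT pairs contribute 3, GC pairs contribute 14.
Tm = 2(3) + 4(14) = 6 + 56 = 62°C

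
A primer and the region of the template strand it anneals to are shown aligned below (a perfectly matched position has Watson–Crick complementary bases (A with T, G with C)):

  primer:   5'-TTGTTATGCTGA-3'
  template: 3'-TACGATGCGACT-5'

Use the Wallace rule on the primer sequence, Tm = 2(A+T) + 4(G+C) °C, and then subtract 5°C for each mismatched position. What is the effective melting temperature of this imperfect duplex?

Primer base counts: A=2, T=6, G=3, C=1 → A+T=8, G+C=4
Perfect-match Tm = 2(8) + 4(4) = 16 + 16 = 32°C
Mismatches (positions where the bases are not complementary): 3 (at positions 1, 4, 7)
Effective Tm = 32 − 3×5 = 32 − 15 = 17°C

17°C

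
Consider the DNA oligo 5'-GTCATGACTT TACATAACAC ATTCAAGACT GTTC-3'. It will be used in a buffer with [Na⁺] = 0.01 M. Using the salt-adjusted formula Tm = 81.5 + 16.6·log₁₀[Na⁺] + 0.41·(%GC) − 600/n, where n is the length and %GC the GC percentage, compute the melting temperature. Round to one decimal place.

Length n = 34. A=11, C=8, G=4, T=11
G+C = 12, so %GC = 12/34 × 100 = 35.294%
Salt term: 16.6 × (-2) = -33.2
GC term: 0.41 × 35.294 = 14.471; length term: −600/34 = −17.647
Tm = 81.5 + (-33.2) + 14.471 − 17.647 = 45.124 → 45.1°C

45.1°C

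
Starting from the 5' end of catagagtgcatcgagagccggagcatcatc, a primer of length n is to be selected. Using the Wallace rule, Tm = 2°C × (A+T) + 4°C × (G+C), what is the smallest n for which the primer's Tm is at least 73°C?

First 23 bases: CATAGAGTGCATCGAGAGCCGGA → Tm = 72°C (< 73°C)
First 24 bases: CATAGAGTGCATCGAGAGCCGGAG → Tm = 76°C (≥ 73°C)
Since every base adds ≥2°C, Tm only increases with n, so the threshold is first crossed at n = 24.

n = 24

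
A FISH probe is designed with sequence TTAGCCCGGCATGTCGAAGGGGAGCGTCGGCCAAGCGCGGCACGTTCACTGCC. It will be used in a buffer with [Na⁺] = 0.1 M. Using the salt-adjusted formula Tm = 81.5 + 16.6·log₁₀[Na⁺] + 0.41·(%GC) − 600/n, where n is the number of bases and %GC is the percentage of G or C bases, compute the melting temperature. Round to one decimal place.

81.4°C

Length n = 53. Base counts: T=8, G=19, A=9, C=17
G+C = 36, so %GC = 36/53 × 100 = 67.925%
Salt term: 16.6 × (-1) = -16.6
GC term: 0.41 × 67.925 = 27.849; length term: −600/53 = −11.321
Tm = 81.5 + (-16.6) + 27.849 − 11.321 = 81.428 → 81.4°C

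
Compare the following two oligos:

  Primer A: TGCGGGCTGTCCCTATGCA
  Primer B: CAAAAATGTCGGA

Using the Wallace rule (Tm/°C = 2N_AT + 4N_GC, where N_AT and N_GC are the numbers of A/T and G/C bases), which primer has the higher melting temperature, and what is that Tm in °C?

Primer A, 62°C

Primer A: A+T=7, G+C=12 → Tm = 2(7)+4(12) = 62°C
Primer B: A+T=8, G+C=5 → Tm = 2(8)+4(5) = 36°C
62°C vs 36°C → primer A is higher.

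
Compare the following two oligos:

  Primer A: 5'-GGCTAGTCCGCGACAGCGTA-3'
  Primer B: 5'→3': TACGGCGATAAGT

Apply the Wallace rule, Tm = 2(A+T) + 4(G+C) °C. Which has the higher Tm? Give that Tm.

Primer A: A+T=7, G+C=13 → Tm = 2(7)+4(13) = 66°C
Primer B: A+T=7, G+C=6 → Tm = 2(7)+4(6) = 38°C
66°C vs 38°C → primer A is higher.

Primer A, 66°C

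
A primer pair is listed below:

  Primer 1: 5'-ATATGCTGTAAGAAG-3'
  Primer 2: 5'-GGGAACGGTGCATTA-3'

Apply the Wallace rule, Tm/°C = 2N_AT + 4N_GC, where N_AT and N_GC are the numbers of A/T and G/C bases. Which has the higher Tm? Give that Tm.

Primer 2, 46°C

Primer 1: A+T=10, G+C=5 → Tm = 2(10)+4(5) = 40°C
Primer 2: A+T=7, G+C=8 → Tm = 2(7)+4(8) = 46°C
40°C vs 46°C → primer 2 is higher.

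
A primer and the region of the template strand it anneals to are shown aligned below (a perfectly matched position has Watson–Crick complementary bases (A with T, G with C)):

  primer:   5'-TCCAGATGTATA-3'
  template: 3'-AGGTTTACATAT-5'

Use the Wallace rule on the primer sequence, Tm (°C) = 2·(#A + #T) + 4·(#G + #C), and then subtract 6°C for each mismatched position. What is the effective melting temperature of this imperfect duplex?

26°C

Primer base counts: A=4, T=4, G=2, C=2 → A+T=8, G+C=4
Perfect-match Tm = 2(8) + 4(4) = 16 + 16 = 32°C
Mismatches (positions where the bases are not complementary): 1 (at position 5)
Effective Tm = 32 − 1×6 = 32 − 6 = 26°C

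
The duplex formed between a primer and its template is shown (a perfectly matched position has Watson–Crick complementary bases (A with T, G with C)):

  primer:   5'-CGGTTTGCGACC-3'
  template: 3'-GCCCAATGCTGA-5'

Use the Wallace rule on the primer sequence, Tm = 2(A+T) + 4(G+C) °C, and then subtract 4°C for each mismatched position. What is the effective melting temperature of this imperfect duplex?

28°C

Primer base counts: A=1, T=3, G=4, C=4 → A+T=4, G+C=8
Perfect-match Tm = 2(4) + 4(8) = 8 + 32 = 40°C
Mismatches (positions where the bases are not complementary): 3 (at positions 4, 7, 12)
Effective Tm = 40 − 3×4 = 40 − 12 = 28°C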